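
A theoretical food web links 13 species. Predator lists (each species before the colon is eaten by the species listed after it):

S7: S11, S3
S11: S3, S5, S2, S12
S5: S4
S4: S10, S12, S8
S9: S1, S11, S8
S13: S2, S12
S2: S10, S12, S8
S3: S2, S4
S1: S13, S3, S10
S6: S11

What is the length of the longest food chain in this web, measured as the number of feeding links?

One longest chain: S9 → S1 → S13 → S2 → S10.
It has 5 species and 4 links.

4 links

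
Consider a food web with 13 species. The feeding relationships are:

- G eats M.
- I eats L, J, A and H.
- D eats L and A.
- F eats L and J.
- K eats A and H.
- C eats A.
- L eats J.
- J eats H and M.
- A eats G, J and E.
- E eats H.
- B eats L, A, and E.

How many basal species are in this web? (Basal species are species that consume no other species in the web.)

2

Basal species (no prey listed): H, M.
Count: 2.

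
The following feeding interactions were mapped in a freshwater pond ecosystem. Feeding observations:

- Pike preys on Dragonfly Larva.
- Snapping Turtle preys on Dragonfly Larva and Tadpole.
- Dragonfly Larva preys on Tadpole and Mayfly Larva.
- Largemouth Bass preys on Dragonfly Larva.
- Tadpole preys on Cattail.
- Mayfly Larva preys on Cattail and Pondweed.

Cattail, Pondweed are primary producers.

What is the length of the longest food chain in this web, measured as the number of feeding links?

3 links

One longest chain: Cattail → Tadpole → Dragonfly Larva → Pike.
It has 4 species and 3 links.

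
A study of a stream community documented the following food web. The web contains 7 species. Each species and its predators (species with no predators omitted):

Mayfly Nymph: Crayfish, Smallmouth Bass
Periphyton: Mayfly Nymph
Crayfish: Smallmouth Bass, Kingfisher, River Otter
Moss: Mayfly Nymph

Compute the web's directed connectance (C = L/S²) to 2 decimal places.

C = 0.14

The web has S = 7 species and L = 7 feeding links.
C = L / S² = 7 / 49 = 0.1429 ≈ 0.14.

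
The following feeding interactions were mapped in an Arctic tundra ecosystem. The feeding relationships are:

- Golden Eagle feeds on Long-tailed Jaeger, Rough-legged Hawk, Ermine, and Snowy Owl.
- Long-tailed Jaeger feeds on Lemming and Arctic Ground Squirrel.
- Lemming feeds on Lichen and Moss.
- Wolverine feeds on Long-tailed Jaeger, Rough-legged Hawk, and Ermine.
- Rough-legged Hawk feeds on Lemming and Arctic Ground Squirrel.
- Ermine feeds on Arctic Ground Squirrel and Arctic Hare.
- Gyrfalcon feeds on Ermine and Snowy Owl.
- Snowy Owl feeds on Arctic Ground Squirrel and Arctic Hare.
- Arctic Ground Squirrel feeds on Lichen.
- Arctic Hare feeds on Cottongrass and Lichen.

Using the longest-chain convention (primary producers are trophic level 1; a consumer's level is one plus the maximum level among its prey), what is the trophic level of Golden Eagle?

Cottongrass is a producer → level 1.
Arctic Hare eats Cottongrass (level 1); other prey at levels: Lichen 1 → level 2.
Ermine eats Arctic Hare (level 2); other prey at levels: Arctic Ground Squirrel 2 → level 3.
Golden Eagle eats Ermine (level 3); other prey at levels: Long-tailed Jaeger 3, Snowy Owl 3, Rough-legged Hawk 3 → level 4.

Trophic level 4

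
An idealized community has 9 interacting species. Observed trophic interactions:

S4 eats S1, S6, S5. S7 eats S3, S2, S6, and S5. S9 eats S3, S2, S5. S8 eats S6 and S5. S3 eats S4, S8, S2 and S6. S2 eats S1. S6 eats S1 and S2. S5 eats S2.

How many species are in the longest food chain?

6 species

One longest chain: S1 → S2 → S6 → S4 → S3 → S7.
It has 6 species and 5 links.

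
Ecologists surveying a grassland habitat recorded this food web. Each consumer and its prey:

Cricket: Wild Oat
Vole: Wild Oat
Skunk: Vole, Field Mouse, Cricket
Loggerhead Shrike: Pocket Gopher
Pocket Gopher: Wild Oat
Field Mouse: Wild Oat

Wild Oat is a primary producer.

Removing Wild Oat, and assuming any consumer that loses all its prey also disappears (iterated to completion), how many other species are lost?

6

Remove Wild Oat.
Round 1: Vole (all prey gone), Field Mouse (all prey gone), Cricket (all prey gone), Pocket Gopher (all prey gone) → extinct.
Round 2: Loggerhead Shrike (all prey gone), Skunk (all prey gone) → extinct.
No further losses. Total secondary extinctions: 6.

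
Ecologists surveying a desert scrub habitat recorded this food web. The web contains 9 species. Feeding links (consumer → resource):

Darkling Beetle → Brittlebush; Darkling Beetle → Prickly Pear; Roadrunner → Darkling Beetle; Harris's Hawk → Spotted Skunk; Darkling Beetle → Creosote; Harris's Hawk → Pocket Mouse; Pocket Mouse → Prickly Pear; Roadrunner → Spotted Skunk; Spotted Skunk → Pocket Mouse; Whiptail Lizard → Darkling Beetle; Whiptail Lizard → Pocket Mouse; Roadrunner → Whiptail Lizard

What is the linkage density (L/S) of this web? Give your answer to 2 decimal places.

There are L = 12 links among S = 9 species.
L/S = 12/9 = 1.3333 ≈ 1.33.

L/S = 1.33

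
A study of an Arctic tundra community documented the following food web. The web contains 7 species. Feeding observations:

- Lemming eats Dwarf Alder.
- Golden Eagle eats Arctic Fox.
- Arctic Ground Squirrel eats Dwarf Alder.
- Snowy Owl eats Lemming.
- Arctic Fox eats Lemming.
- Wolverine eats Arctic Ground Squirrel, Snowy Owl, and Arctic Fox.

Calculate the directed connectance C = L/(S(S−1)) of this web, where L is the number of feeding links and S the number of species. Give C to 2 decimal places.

C = 0.19

The web has S = 7 species and L = 8 feeding links.
C = L / (S(S−1)) = 8 / 42 = 0.1905 ≈ 0.19.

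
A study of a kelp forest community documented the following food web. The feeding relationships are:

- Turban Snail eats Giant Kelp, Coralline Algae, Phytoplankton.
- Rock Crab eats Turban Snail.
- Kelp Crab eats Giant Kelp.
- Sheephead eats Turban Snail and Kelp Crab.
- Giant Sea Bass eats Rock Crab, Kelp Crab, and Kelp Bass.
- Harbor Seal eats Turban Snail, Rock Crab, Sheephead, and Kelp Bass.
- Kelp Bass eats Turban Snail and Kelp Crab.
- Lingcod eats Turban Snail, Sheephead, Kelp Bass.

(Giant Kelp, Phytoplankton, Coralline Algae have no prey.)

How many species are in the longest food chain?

One longest chain: Giant Kelp → Turban Snail → Rock Crab → Harbor Seal.
It has 4 species and 3 links.

4 species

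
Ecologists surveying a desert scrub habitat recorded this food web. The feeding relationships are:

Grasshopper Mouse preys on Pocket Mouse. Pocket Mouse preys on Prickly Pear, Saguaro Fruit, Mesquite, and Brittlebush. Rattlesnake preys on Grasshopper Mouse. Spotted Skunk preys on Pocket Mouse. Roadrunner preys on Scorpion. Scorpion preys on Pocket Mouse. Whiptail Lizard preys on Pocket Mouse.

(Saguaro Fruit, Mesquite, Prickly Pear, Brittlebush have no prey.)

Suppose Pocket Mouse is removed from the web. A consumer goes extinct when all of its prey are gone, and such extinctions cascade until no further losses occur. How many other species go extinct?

Remove Pocket Mouse.
Round 1: Spotted Skunk (all prey gone), Grasshopper Mouse (all prey gone), Whiptail Lizard (all prey gone), Scorpion (all prey gone) → extinct.
Round 2: Rattlesnake (all prey gone), Roadrunner (all prey gone) → extinct.
No further losses. Total secondary extinctions: 6.

6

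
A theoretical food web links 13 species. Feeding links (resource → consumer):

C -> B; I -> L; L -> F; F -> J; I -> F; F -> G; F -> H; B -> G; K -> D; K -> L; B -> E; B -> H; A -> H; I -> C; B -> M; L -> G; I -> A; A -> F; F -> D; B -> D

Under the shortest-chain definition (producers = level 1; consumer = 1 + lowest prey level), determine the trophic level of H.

Trophic level 3

I is a producer → level 1.
A eats I → level 2.
H eats A → level 3.
No prey of H is below level 2, so 3 is the minimum.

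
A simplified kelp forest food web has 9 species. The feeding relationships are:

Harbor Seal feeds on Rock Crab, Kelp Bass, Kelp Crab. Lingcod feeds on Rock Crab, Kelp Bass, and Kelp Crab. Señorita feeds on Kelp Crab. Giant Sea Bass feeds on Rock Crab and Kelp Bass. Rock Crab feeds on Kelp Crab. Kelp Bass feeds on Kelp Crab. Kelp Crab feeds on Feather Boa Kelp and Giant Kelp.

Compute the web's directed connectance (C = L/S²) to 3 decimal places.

C = 0.160

The web has S = 9 species and L = 13 feeding links.
C = L / S² = 13 / 81 = 0.1605 ≈ 0.160.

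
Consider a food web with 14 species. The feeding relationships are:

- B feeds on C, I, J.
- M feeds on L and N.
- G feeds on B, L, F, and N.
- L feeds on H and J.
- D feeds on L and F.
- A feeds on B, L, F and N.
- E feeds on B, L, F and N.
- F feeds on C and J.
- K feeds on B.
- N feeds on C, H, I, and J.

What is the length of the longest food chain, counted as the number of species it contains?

3 species

One longest chain: I → B → K.
It has 3 species and 2 links.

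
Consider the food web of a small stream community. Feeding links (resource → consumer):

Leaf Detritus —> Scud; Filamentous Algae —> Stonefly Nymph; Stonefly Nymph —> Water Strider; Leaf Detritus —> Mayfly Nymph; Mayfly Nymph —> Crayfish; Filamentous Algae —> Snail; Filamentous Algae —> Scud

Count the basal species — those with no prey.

Basal species (no prey listed): Leaf Detritus, Filamentous Algae.
Count: 2.

2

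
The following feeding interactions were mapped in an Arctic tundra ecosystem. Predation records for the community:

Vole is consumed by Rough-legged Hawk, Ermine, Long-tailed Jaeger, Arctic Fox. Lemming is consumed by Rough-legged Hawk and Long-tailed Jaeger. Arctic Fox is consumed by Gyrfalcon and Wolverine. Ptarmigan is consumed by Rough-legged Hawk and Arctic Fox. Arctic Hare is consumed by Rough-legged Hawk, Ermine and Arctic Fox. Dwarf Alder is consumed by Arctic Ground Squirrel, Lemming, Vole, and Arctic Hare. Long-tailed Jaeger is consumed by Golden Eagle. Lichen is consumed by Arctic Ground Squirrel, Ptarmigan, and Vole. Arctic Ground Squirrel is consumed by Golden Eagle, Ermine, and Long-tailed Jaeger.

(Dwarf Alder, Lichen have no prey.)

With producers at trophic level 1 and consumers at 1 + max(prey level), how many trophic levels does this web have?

Producers (level 1): Dwarf Alder, Lichen.
Lichen → Ptarmigan → Arctic Fox → Gyrfalcon gives Gyrfalcon level 4.
No species has a prey at level 4, so no species reaches level 5.

4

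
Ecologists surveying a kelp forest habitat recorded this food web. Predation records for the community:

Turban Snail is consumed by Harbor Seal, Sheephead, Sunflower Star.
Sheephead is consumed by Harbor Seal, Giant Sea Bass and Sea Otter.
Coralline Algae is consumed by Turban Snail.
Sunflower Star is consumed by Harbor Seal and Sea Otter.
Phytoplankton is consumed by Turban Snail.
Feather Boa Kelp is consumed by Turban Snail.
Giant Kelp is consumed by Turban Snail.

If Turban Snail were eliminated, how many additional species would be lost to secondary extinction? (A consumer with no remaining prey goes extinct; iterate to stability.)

5

Remove Turban Snail.
Round 1: Sheephead (all prey gone), Sunflower Star (all prey gone) → extinct.
Round 2: Sea Otter (all prey gone), Harbor Seal (all prey gone), Giant Sea Bass (all prey gone) → extinct.
No further losses. Total secondary extinctions: 5.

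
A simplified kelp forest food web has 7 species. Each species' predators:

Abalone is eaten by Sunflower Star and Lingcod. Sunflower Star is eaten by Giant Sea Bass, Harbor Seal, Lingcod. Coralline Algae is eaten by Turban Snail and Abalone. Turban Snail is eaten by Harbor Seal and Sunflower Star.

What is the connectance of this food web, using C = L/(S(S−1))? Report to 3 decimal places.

C = 0.214

The web has S = 7 species and L = 9 feeding links.
C = L / (S(S−1)) = 9 / 42 = 0.2143 ≈ 0.214.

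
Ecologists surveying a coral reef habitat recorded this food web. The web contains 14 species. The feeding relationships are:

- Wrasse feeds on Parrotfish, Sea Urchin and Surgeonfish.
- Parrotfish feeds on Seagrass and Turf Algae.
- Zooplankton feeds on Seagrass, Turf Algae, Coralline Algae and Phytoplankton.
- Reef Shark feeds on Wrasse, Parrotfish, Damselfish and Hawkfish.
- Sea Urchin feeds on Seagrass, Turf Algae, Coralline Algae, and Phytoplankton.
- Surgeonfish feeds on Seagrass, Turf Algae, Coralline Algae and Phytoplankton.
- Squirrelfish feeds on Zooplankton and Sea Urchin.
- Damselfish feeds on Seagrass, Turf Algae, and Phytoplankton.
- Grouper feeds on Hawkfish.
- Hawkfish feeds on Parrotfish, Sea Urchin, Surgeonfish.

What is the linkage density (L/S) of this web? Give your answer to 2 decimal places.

There are L = 30 links among S = 14 species.
L/S = 30/14 = 2.1429 ≈ 2.14.

L/S = 2.14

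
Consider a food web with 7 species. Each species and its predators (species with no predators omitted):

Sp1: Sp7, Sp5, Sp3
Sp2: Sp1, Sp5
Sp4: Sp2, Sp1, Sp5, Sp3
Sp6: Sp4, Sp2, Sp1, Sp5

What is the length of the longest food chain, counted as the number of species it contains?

5 species

One longest chain: Sp6 → Sp4 → Sp2 → Sp1 → Sp7.
It has 5 species and 4 links.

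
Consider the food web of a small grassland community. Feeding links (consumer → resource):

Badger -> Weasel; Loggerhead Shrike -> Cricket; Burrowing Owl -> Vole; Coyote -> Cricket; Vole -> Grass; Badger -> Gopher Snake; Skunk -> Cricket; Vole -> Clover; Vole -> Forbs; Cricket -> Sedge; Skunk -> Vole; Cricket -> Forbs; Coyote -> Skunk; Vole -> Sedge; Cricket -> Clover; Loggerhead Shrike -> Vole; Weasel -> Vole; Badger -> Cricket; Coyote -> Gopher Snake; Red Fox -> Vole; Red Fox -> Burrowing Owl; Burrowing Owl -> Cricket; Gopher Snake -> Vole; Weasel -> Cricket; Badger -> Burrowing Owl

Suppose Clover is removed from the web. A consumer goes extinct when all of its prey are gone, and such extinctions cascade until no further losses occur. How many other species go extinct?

Remove Clover.
Every predator of it retains at least one other prey: Cricket still has Sedge, Forbs; Vole still has Grass, Sedge, Forbs.
No consumer loses all prey, so no secondary extinctions occur.

0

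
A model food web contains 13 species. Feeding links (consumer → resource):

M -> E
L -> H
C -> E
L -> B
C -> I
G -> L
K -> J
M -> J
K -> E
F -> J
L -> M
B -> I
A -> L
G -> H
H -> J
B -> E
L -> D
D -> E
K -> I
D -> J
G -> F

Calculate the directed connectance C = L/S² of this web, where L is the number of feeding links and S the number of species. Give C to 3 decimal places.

The web has S = 13 species and L = 21 feeding links.
C = L / S² = 21 / 169 = 0.1243 ≈ 0.124.

C = 0.124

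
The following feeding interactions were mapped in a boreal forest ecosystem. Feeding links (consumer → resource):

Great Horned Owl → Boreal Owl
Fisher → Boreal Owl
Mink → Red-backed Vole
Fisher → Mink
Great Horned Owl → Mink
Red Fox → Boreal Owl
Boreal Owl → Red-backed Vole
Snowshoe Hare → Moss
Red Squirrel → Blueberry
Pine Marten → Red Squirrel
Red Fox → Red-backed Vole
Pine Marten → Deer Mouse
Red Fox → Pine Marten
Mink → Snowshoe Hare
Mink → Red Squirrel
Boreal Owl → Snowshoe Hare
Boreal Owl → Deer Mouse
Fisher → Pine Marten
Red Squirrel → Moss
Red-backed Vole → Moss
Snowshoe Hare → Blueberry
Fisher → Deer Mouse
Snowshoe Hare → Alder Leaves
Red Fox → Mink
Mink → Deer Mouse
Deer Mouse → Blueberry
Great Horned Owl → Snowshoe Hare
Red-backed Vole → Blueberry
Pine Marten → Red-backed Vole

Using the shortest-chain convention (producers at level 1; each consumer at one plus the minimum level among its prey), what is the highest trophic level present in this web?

Producers (level 1): Moss, Alder Leaves, Blueberry.
Following each consumer down to its lowest-level prey: Moss → Snowshoe Hare → Boreal Owl (levels 1 through 3).
All prey of Boreal Owl (Snowshoe Hare 2, Red-backed Vole 2, Deer Mouse 2) are at level 2 or above, so Boreal Owl is at level 1 + 2 = 3.
Every consumer has at least one prey at level 2 or below, so none exceeds level 3.

3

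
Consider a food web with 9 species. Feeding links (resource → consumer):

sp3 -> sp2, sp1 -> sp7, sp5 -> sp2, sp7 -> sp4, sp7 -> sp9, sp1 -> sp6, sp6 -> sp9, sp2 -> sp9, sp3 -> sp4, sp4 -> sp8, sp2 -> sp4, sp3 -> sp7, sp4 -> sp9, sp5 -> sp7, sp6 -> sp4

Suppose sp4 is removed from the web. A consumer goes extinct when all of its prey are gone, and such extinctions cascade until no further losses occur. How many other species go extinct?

1

Remove sp4.
Round 1: sp8 (all prey gone) → extinct.
No further losses. Total secondary extinctions: 1.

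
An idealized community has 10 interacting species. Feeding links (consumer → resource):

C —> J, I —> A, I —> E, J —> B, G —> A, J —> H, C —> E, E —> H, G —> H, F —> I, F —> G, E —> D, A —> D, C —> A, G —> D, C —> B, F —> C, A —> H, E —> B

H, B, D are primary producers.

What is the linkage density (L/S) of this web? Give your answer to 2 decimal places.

L/S = 1.90

There are L = 19 links among S = 10 species.
L/S = 19/10 = 1.9000 ≈ 1.90.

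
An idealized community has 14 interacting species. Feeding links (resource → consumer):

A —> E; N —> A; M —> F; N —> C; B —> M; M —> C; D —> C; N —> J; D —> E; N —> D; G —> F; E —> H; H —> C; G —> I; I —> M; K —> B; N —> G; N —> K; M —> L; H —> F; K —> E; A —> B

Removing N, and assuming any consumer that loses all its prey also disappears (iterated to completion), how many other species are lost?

13

Remove N.
Round 1: G (all prey gone), J (all prey gone), K (all prey gone), D (all prey gone), A (all prey gone) → extinct.
Round 2: B (all prey gone), E (all prey gone), I (all prey gone) → extinct.
Round 3: H (all prey gone), M (all prey gone) → extinct.
Round 4: F (all prey gone), C (all prey gone), L (all prey gone) → extinct.
No further losses. Total secondary extinctions: 13.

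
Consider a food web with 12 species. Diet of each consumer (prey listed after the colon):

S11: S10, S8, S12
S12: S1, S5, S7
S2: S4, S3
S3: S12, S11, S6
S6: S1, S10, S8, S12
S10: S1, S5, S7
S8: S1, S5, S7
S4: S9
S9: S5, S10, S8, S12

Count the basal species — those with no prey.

Basal species (no prey listed): S1, S5, S7.
Count: 3.

3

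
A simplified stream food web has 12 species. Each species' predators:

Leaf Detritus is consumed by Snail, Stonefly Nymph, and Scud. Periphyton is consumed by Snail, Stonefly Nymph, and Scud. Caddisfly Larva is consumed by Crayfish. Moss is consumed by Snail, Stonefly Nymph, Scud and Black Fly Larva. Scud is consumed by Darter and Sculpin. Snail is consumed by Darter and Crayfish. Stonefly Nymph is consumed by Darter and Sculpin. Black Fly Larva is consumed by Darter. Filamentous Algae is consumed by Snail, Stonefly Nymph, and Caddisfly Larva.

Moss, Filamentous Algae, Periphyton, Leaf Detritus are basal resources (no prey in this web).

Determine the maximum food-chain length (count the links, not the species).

One longest chain: Moss → Snail → Darter.
It has 3 species and 2 links.

2 links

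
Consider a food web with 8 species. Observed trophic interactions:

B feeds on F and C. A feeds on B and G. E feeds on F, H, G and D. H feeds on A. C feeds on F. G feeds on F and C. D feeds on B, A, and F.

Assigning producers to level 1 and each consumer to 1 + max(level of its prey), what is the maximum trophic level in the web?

6

Producers (level 1): F.
F → C → G → A → D → E gives E level 6.
No species has a prey at level 6, so no species reaches level 7.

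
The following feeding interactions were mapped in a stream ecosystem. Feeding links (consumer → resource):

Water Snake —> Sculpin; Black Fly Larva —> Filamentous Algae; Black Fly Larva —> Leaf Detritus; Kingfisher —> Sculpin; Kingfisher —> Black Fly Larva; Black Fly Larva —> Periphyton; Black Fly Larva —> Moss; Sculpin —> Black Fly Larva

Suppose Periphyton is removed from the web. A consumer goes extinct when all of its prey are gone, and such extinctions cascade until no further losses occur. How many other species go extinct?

0

Remove Periphyton.
Every predator of it retains at least one other prey: Black Fly Larva still has Leaf Detritus, Moss, Filamentous Algae.
No consumer loses all prey, so no secondary extinctions occur.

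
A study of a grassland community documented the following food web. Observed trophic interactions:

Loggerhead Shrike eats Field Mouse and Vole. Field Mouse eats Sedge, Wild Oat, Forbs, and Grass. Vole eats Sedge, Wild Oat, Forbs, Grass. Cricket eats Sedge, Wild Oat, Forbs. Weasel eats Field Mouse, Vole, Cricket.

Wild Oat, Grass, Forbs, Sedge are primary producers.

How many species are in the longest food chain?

One longest chain: Wild Oat → Field Mouse → Loggerhead Shrike.
It has 3 species and 2 links.

3 species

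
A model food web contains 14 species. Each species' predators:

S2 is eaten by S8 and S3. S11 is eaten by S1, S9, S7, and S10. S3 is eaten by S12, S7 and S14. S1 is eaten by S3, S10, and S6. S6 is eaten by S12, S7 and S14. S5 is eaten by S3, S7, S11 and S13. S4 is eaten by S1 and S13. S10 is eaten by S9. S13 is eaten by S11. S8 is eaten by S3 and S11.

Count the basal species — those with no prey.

Basal species (no prey listed): S5, S4, S2.
Count: 3.

3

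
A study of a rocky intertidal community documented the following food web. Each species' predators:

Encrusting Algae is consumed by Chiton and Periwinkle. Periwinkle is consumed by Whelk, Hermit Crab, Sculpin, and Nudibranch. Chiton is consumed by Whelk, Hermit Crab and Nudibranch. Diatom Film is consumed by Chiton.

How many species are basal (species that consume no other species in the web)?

2

Basal species (no prey listed): Encrusting Algae, Diatom Film.
Count: 2.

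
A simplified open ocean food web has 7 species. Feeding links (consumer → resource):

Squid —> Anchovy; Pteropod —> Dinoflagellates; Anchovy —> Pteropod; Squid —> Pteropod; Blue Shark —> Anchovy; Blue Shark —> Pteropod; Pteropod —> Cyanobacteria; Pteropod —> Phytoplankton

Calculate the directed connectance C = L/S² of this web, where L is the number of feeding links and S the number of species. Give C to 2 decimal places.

The web has S = 7 species and L = 8 feeding links.
C = L / S² = 8 / 49 = 0.1633 ≈ 0.16.

C = 0.16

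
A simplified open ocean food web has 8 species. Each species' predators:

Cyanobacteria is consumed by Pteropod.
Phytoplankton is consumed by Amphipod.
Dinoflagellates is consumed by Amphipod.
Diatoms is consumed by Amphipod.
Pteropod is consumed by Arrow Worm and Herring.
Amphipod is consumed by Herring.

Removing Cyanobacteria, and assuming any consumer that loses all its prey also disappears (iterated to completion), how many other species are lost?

2

Remove Cyanobacteria.
Round 1: Pteropod (all prey gone) → extinct.
Round 2: Arrow Worm (all prey gone) → extinct.
No further losses. Total secondary extinctions: 2.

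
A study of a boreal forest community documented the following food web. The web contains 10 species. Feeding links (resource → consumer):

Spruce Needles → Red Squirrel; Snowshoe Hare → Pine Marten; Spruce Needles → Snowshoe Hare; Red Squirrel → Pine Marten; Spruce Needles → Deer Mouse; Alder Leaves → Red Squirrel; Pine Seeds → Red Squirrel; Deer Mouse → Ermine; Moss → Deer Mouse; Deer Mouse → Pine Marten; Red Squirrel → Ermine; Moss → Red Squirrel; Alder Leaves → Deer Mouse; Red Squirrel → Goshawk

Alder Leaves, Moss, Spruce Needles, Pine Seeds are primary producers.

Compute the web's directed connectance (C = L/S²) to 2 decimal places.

The web has S = 10 species and L = 14 feeding links.
C = L / S² = 14 / 100 = 0.1400 ≈ 0.14.

C = 0.14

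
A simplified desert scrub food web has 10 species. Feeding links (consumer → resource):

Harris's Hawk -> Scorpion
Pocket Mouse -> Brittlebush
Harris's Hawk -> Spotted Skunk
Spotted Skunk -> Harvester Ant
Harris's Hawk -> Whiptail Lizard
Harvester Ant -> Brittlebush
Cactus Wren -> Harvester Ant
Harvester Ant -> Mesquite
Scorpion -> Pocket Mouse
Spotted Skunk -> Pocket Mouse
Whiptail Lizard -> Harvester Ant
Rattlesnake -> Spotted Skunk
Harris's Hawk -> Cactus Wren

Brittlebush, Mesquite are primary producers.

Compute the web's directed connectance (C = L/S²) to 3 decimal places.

C = 0.130

The web has S = 10 species and L = 13 feeding links.
C = L / S² = 13 / 100 = 0.1300 ≈ 0.130.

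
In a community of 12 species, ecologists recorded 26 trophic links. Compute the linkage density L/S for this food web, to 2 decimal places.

L/S = 2.17

There are L = 26 links among S = 12 species.
L/S = 26/12 = 2.1667 ≈ 2.17.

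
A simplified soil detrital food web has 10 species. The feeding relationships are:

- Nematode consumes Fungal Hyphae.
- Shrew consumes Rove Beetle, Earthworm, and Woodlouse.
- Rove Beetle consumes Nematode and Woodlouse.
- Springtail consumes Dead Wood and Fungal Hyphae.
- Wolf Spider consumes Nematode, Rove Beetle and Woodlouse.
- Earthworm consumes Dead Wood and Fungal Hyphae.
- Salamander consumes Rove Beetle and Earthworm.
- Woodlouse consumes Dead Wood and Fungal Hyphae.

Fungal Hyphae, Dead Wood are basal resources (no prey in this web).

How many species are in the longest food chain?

4 species

One longest chain: Fungal Hyphae → Nematode → Rove Beetle → Wolf Spider.
It has 4 species and 3 links.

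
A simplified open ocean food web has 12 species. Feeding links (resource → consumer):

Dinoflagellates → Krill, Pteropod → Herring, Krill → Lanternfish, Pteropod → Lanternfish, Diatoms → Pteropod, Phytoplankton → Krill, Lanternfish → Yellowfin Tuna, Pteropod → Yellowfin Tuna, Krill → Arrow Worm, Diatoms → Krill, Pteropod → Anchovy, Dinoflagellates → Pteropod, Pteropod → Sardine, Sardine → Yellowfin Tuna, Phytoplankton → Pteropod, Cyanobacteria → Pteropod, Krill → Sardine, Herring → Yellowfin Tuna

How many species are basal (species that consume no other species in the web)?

4

Basal species (no prey listed): Dinoflagellates, Cyanobacteria, Diatoms, Phytoplankton.
Count: 4.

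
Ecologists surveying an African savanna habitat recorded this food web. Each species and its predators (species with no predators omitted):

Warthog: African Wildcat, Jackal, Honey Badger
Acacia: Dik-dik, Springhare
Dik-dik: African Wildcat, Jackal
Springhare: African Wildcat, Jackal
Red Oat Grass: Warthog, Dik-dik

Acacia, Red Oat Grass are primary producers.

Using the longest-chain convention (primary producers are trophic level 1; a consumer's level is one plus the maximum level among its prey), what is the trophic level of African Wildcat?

Trophic level 3

Red Oat Grass is a producer → level 1.
Warthog eats Red Oat Grass → level 2.
African Wildcat eats Warthog (level 2); other prey at levels: Dik-dik 2, Springhare 2 → level 3.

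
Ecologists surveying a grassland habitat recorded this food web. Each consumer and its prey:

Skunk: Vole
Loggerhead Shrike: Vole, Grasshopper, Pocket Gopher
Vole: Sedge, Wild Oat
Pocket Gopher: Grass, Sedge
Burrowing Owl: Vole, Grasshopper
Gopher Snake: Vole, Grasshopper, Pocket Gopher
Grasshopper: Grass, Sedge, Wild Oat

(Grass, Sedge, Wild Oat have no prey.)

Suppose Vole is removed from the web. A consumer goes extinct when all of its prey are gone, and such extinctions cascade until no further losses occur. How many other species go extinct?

1

Remove Vole.
Round 1: Skunk (all prey gone) → extinct.
No further losses. Total secondary extinctions: 1.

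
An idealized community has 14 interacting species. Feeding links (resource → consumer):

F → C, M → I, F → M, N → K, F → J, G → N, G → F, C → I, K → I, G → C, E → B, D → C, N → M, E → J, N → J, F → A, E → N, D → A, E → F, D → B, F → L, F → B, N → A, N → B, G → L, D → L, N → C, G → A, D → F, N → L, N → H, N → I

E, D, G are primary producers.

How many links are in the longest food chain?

3 links

One longest chain: E → N → M → I.
It has 4 species and 3 links.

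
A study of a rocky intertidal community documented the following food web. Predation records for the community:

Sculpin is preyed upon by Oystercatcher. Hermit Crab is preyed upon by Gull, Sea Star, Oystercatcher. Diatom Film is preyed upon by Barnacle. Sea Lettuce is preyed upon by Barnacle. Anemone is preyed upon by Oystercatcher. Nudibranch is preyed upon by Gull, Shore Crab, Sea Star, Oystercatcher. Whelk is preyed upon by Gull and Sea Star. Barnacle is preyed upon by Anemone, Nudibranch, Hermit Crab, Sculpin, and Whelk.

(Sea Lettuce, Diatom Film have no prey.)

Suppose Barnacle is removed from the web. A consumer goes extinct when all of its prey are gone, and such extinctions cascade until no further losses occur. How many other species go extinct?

Remove Barnacle.
Round 1: Sculpin (all prey gone), Anemone (all prey gone), Hermit Crab (all prey gone), Whelk (all prey gone), Nudibranch (all prey gone) → extinct.
Round 2: Gull (all prey gone), Sea Star (all prey gone), Shore Crab (all prey gone), Oystercatcher (all prey gone) → extinct.
No further losses. Total secondary extinctions: 9.

9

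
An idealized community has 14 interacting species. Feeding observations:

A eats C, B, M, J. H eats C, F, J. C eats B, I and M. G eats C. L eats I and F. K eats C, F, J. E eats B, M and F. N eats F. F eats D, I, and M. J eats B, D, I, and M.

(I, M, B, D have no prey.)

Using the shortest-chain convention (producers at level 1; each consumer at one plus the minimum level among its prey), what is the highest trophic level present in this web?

Producers (level 1): I, M, B, D.
Following each consumer down to its lowest-level prey: I → F → K (levels 1 through 3).
All prey of K (F 2, J 2, C 2) are at level 2 or above, so K is at level 1 + 2 = 3.
Every consumer has at least one prey at level 2 or below, so none exceeds level 3.

3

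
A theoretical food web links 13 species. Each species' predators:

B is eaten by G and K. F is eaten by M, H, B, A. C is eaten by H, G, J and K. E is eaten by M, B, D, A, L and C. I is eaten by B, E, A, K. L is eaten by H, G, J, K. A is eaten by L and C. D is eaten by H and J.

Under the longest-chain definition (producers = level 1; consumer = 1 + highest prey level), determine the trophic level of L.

Trophic level 4

I is a producer → level 1.
E eats I → level 2.
A eats E (level 2); other prey at levels: I 1, F 1 → level 3.
L eats A (level 3); other prey at levels: E 2 → level 4.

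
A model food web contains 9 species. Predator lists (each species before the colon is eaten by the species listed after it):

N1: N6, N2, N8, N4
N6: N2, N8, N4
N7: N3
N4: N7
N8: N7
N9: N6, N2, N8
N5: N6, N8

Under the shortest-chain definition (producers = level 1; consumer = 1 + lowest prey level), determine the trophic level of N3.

N5 is a producer → level 1.
N8 eats N5 → level 2.
N7 eats N8 → level 3.
N3 eats N7 → level 4.
No prey of N3 is below level 3, so 4 is the minimum.

Trophic level 4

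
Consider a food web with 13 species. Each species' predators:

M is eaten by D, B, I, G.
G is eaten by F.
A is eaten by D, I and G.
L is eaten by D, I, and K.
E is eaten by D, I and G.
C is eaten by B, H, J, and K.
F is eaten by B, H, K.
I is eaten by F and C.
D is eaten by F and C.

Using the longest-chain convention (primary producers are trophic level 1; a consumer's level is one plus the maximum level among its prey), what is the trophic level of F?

Trophic level 3

M is a producer → level 1.
I eats M (level 1); other prey at levels: E 1, L 1, A 1 → level 2.
F eats I (level 2); other prey at levels: G 2, D 2 → level 3.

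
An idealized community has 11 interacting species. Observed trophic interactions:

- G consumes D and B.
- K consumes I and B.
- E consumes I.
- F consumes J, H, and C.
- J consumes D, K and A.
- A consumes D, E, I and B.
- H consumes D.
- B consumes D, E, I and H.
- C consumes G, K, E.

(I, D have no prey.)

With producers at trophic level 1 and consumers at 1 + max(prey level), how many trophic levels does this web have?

6

Producers (level 1): I, D.
D → H → B → G → C → F gives F level 6.
No species has a prey at level 6, so no species reaches level 7.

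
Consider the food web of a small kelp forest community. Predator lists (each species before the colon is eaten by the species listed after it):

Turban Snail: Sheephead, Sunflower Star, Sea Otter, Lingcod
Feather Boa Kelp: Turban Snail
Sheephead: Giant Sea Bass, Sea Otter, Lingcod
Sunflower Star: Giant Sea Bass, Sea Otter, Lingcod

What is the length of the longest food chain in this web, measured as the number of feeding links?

3 links

One longest chain: Feather Boa Kelp → Turban Snail → Sheephead → Giant Sea Bass.
It has 4 species and 3 links.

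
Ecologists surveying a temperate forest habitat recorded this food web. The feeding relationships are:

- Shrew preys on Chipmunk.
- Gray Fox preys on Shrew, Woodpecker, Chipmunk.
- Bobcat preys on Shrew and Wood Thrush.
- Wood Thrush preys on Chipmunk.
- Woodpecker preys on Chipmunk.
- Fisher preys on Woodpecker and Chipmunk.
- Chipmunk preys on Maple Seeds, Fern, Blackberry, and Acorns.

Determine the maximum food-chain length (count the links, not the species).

One longest chain: Acorns → Chipmunk → Woodpecker → Fisher.
It has 4 species and 3 links.

3 links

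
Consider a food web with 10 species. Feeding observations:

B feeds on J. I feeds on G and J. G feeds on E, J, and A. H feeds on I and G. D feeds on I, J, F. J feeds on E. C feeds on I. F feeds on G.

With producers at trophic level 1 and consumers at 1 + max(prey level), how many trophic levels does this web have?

Producers (level 1): A, E.
E → J → G → I → H gives H level 5.
No species has a prey at level 5, so no species reaches level 6.

5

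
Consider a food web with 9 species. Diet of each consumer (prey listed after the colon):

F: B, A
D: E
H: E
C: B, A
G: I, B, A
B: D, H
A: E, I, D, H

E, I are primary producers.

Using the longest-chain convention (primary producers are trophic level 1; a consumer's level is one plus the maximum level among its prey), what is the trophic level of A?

Trophic level 3

E is a producer → level 1.
D eats E → level 2.
A eats D (level 2); other prey at levels: E 1, I 1, H 2 → level 3.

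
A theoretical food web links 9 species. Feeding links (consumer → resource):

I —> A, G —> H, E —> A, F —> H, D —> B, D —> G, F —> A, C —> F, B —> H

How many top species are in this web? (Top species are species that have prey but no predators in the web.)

Top species (has prey, but nothing eats it): I, E, D, C.
Count: 4.

4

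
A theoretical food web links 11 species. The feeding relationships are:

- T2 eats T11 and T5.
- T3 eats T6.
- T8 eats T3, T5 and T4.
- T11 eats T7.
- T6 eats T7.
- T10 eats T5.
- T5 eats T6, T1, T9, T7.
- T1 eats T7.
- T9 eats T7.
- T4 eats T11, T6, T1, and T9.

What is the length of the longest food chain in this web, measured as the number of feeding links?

3 links

One longest chain: T7 → T1 → T5 → T10.
It has 4 species and 3 links.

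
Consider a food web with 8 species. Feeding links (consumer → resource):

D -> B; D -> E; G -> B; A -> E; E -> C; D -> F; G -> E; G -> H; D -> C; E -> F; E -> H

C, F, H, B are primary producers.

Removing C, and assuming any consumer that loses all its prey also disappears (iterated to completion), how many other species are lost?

Remove C.
Every predator of it retains at least one other prey: E still has F, H; D still has F, B, E.
No consumer loses all prey, so no secondary extinctions occur.

0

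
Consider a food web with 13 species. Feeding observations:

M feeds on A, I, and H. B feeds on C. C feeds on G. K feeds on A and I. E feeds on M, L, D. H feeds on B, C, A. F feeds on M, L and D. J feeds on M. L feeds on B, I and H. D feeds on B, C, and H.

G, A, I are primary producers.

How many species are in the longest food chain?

One longest chain: G → C → B → H → L → F.
It has 6 species and 5 links.

6 species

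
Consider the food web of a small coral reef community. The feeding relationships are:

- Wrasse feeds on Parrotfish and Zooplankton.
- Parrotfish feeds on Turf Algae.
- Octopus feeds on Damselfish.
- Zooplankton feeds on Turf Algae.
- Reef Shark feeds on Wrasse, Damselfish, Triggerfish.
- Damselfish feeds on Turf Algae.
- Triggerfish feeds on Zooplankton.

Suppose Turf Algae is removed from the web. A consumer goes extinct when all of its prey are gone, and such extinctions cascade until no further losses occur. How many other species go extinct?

7

Remove Turf Algae.
Round 1: Zooplankton (all prey gone), Parrotfish (all prey gone), Damselfish (all prey gone) → extinct.
Round 2: Wrasse (all prey gone), Triggerfish (all prey gone), Octopus (all prey gone) → extinct.
Round 3: Reef Shark (all prey gone) → extinct.
No further losses. Total secondary extinctions: 7.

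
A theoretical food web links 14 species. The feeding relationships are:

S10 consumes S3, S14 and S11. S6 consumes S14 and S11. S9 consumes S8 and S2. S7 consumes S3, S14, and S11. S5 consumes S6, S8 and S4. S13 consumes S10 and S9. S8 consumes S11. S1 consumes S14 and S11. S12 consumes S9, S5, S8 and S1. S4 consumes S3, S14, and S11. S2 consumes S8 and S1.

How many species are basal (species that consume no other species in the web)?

3

Basal species (no prey listed): S3, S14, S11.
Count: 3.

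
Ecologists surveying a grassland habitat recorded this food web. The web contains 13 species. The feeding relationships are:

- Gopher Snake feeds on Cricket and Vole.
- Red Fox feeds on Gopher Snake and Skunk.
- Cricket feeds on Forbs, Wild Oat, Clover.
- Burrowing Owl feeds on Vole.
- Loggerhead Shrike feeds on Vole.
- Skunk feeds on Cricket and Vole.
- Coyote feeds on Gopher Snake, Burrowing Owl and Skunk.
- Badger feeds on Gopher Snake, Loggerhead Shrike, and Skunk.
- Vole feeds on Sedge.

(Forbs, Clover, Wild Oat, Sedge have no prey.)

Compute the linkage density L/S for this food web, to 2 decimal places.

L/S = 1.38

There are L = 18 links among S = 13 species.
L/S = 18/13 = 1.3846 ≈ 1.38.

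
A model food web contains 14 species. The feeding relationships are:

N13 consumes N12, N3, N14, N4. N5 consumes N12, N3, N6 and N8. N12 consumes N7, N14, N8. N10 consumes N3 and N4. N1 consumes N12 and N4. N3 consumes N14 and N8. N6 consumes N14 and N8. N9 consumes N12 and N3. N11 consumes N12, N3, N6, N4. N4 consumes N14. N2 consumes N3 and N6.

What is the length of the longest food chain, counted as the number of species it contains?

3 species

One longest chain: N14 → N3 → N2.
It has 3 species and 2 links.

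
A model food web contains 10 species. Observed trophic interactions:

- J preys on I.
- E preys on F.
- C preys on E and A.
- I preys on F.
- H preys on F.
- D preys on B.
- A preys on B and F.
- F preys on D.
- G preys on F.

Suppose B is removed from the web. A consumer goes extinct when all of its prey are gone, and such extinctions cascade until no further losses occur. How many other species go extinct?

Remove B.
Round 1: D (all prey gone) → extinct.
Round 2: F (all prey gone) → extinct.
Round 3: G (all prey gone), I (all prey gone), H (all prey gone), A (all prey gone), E (all prey gone) → extinct.
Round 4: J (all prey gone), C (all prey gone) → extinct.
No further losses. Total secondary extinctions: 9.

9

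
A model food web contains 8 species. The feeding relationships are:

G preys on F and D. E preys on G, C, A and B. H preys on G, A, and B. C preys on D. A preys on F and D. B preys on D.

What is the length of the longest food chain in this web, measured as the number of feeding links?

One longest chain: D → C → E.
It has 3 species and 2 links.

2 links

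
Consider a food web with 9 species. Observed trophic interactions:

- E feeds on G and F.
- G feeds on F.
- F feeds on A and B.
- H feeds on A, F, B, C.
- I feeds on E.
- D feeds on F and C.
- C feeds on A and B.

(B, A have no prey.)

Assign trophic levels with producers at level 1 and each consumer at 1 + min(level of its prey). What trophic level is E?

B is a producer → level 1.
F eats B → level 2.
E eats F → level 3.
No prey of E is below level 2, so 3 is the minimum.

Trophic level 3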